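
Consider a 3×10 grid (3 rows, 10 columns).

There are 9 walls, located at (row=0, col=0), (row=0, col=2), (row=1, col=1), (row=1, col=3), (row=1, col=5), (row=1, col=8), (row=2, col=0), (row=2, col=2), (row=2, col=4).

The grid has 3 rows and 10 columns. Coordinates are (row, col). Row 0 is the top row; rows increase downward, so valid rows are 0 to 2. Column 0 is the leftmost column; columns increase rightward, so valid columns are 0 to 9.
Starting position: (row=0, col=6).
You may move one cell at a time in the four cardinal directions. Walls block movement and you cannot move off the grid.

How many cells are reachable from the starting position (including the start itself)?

BFS flood-fill from (row=0, col=6):
  Distance 0: (row=0, col=6)
  Distance 1: (row=0, col=5), (row=0, col=7), (row=1, col=6)
  Distance 2: (row=0, col=4), (row=0, col=8), (row=1, col=7), (row=2, col=6)
  Distance 3: (row=0, col=3), (row=0, col=9), (row=1, col=4), (row=2, col=5), (row=2, col=7)
  Distance 4: (row=1, col=9), (row=2, col=8)
  Distance 5: (row=2, col=9)
Total reachable: 16 (grid has 21 open cells total)

Answer: Reachable cells: 16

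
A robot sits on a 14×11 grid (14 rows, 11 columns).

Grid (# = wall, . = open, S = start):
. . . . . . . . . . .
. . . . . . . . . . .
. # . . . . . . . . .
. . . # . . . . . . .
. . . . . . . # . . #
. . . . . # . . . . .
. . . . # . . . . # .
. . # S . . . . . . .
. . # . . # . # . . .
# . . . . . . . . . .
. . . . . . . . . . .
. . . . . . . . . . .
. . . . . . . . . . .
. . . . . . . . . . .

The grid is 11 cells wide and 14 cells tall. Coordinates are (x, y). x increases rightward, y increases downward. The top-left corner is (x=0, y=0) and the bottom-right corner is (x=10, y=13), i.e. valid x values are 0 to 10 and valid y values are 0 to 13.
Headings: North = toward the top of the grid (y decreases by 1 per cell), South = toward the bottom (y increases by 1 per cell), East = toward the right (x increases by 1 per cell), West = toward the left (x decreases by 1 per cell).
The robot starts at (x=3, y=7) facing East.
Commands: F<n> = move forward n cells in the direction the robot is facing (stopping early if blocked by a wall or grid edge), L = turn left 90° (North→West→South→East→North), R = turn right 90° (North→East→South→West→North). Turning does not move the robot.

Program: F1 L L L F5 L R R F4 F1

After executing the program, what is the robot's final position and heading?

Answer: Final position: (x=0, y=12), facing West

Derivation:
Start: (x=3, y=7), facing East
  F1: move forward 1, now at (x=4, y=7)
  L: turn left, now facing North
  L: turn left, now facing West
  L: turn left, now facing South
  F5: move forward 5, now at (x=4, y=12)
  L: turn left, now facing East
  R: turn right, now facing South
  R: turn right, now facing West
  F4: move forward 4, now at (x=0, y=12)
  F1: move forward 0/1 (blocked), now at (x=0, y=12)
Final: (x=0, y=12), facing West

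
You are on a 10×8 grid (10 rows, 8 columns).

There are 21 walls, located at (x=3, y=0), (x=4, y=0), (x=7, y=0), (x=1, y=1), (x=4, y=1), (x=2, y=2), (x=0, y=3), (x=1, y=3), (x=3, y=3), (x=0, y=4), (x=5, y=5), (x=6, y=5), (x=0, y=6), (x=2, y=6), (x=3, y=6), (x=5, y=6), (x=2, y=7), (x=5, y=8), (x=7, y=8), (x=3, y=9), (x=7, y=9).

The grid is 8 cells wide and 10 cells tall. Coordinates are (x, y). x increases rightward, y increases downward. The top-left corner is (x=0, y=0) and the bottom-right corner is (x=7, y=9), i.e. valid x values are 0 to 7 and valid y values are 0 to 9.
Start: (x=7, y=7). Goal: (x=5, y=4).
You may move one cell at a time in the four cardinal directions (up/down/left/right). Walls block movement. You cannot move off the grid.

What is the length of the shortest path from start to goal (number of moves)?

Answer: Shortest path length: 5

Derivation:
BFS from (x=7, y=7) until reaching (x=5, y=4):
  Distance 0: (x=7, y=7)
  Distance 1: (x=7, y=6), (x=6, y=7)
  Distance 2: (x=7, y=5), (x=6, y=6), (x=5, y=7), (x=6, y=8)
  Distance 3: (x=7, y=4), (x=4, y=7), (x=6, y=9)
  Distance 4: (x=7, y=3), (x=6, y=4), (x=4, y=6), (x=3, y=7), (x=4, y=8), (x=5, y=9)
  Distance 5: (x=7, y=2), (x=6, y=3), (x=5, y=4), (x=4, y=5), (x=3, y=8), (x=4, y=9)  <- goal reached here
One shortest path (5 moves): (x=7, y=7) -> (x=7, y=6) -> (x=7, y=5) -> (x=7, y=4) -> (x=6, y=4) -> (x=5, y=4)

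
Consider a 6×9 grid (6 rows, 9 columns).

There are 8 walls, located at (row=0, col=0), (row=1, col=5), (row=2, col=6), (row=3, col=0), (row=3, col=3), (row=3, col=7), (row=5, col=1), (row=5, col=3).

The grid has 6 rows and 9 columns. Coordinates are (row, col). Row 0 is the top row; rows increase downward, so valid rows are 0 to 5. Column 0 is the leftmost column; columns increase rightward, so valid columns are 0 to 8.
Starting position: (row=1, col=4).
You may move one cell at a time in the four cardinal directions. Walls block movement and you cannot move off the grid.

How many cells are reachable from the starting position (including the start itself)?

Answer: Reachable cells: 46

Derivation:
BFS flood-fill from (row=1, col=4):
  Distance 0: (row=1, col=4)
  Distance 1: (row=0, col=4), (row=1, col=3), (row=2, col=4)
  Distance 2: (row=0, col=3), (row=0, col=5), (row=1, col=2), (row=2, col=3), (row=2, col=5), (row=3, col=4)
  Distance 3: (row=0, col=2), (row=0, col=6), (row=1, col=1), (row=2, col=2), (row=3, col=5), (row=4, col=4)
  Distance 4: (row=0, col=1), (row=0, col=7), (row=1, col=0), (row=1, col=6), (row=2, col=1), (row=3, col=2), (row=3, col=6), (row=4, col=3), (row=4, col=5), (row=5, col=4)
  Distance 5: (row=0, col=8), (row=1, col=7), (row=2, col=0), (row=3, col=1), (row=4, col=2), (row=4, col=6), (row=5, col=5)
  Distance 6: (row=1, col=8), (row=2, col=7), (row=4, col=1), (row=4, col=7), (row=5, col=2), (row=5, col=6)
  Distance 7: (row=2, col=8), (row=4, col=0), (row=4, col=8), (row=5, col=7)
  Distance 8: (row=3, col=8), (row=5, col=0), (row=5, col=8)
Total reachable: 46 (grid has 46 open cells total)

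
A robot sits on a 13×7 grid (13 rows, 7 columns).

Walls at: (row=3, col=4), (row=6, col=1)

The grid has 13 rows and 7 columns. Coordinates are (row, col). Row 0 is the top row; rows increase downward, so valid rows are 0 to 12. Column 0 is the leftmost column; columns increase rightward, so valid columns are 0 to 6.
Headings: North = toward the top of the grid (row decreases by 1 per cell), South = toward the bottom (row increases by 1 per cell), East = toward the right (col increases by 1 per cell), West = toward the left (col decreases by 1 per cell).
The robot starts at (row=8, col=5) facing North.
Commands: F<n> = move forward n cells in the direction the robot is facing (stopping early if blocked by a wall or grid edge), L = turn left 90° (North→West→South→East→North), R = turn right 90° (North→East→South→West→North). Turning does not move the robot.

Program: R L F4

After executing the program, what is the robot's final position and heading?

Answer: Final position: (row=4, col=5), facing North

Derivation:
Start: (row=8, col=5), facing North
  R: turn right, now facing East
  L: turn left, now facing North
  F4: move forward 4, now at (row=4, col=5)
Final: (row=4, col=5), facing North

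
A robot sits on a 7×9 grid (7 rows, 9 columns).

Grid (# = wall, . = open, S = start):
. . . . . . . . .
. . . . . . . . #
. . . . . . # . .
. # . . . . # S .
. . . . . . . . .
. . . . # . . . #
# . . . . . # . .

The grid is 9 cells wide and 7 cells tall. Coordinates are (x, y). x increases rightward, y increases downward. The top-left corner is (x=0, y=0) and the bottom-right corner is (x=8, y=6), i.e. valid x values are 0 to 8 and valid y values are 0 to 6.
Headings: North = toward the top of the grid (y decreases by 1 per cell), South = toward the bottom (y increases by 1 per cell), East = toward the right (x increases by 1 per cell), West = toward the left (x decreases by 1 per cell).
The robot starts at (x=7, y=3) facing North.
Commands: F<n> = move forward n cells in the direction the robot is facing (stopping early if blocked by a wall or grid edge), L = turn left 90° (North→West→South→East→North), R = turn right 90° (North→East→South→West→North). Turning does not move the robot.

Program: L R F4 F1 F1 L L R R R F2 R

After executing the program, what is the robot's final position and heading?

Start: (x=7, y=3), facing North
  L: turn left, now facing West
  R: turn right, now facing North
  F4: move forward 3/4 (blocked), now at (x=7, y=0)
  F1: move forward 0/1 (blocked), now at (x=7, y=0)
  F1: move forward 0/1 (blocked), now at (x=7, y=0)
  L: turn left, now facing West
  L: turn left, now facing South
  R: turn right, now facing West
  R: turn right, now facing North
  R: turn right, now facing East
  F2: move forward 1/2 (blocked), now at (x=8, y=0)
  R: turn right, now facing South
Final: (x=8, y=0), facing South

Answer: Final position: (x=8, y=0), facing South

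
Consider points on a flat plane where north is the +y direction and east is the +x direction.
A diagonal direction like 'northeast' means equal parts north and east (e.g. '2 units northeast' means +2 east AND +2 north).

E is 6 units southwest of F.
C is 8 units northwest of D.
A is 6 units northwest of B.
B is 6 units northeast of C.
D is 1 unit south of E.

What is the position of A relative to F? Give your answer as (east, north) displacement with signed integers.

Place F at the origin (east=0, north=0).
  E is 6 units southwest of F: delta (east=-6, north=-6); E at (east=-6, north=-6).
  D is 1 unit south of E: delta (east=+0, north=-1); D at (east=-6, north=-7).
  C is 8 units northwest of D: delta (east=-8, north=+8); C at (east=-14, north=1).
  B is 6 units northeast of C: delta (east=+6, north=+6); B at (east=-8, north=7).
  A is 6 units northwest of B: delta (east=-6, north=+6); A at (east=-14, north=13).
Therefore A relative to F: (east=-14, north=13).

Answer: A is at (east=-14, north=13) relative to F.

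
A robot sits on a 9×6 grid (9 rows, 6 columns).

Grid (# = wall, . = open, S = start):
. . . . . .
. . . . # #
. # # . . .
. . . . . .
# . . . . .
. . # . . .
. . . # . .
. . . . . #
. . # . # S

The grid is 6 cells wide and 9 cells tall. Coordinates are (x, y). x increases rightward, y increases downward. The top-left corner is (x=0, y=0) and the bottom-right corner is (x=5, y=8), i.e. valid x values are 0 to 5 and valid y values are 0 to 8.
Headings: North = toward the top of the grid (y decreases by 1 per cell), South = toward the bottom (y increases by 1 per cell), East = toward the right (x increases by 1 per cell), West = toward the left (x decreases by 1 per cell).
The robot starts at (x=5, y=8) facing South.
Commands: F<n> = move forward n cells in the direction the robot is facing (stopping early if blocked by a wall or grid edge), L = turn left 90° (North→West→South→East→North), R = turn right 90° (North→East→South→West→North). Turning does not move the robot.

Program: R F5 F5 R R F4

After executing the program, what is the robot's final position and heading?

Start: (x=5, y=8), facing South
  R: turn right, now facing West
  F5: move forward 0/5 (blocked), now at (x=5, y=8)
  F5: move forward 0/5 (blocked), now at (x=5, y=8)
  R: turn right, now facing North
  R: turn right, now facing East
  F4: move forward 0/4 (blocked), now at (x=5, y=8)
Final: (x=5, y=8), facing East

Answer: Final position: (x=5, y=8), facing East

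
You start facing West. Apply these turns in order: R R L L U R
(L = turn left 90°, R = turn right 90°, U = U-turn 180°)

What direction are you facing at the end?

Start: West
  R (right (90° clockwise)) -> North
  R (right (90° clockwise)) -> East
  L (left (90° counter-clockwise)) -> North
  L (left (90° counter-clockwise)) -> West
  U (U-turn (180°)) -> East
  R (right (90° clockwise)) -> South
Final: South

Answer: Final heading: South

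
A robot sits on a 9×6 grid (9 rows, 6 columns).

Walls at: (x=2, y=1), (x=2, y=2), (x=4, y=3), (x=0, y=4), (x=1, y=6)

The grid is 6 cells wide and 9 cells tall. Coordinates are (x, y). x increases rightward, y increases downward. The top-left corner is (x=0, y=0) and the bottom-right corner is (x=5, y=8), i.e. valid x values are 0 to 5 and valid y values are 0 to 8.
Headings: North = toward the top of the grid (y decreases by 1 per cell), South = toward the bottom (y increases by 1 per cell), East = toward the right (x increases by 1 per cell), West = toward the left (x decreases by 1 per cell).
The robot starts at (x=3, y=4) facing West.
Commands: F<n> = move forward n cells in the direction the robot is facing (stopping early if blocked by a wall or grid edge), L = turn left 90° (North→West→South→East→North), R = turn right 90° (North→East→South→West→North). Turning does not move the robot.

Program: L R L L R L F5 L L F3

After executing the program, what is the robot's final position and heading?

Start: (x=3, y=4), facing West
  L: turn left, now facing South
  R: turn right, now facing West
  L: turn left, now facing South
  L: turn left, now facing East
  R: turn right, now facing South
  L: turn left, now facing East
  F5: move forward 2/5 (blocked), now at (x=5, y=4)
  L: turn left, now facing North
  L: turn left, now facing West
  F3: move forward 3, now at (x=2, y=4)
Final: (x=2, y=4), facing West

Answer: Final position: (x=2, y=4), facing West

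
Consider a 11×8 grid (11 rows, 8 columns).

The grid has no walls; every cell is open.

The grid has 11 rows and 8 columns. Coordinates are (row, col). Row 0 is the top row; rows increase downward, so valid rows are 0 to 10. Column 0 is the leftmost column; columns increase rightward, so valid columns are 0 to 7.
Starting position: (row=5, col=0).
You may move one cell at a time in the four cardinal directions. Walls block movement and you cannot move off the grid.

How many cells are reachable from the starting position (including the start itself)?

BFS flood-fill from (row=5, col=0):
  Distance 0: (row=5, col=0)
  Distance 1: (row=4, col=0), (row=5, col=1), (row=6, col=0)
  Distance 2: (row=3, col=0), (row=4, col=1), (row=5, col=2), (row=6, col=1), (row=7, col=0)
  Distance 3: (row=2, col=0), (row=3, col=1), (row=4, col=2), (row=5, col=3), (row=6, col=2), (row=7, col=1), (row=8, col=0)
  Distance 4: (row=1, col=0), (row=2, col=1), (row=3, col=2), (row=4, col=3), (row=5, col=4), (row=6, col=3), (row=7, col=2), (row=8, col=1), (row=9, col=0)
  Distance 5: (row=0, col=0), (row=1, col=1), (row=2, col=2), (row=3, col=3), (row=4, col=4), (row=5, col=5), (row=6, col=4), (row=7, col=3), (row=8, col=2), (row=9, col=1), (row=10, col=0)
  Distance 6: (row=0, col=1), (row=1, col=2), (row=2, col=3), (row=3, col=4), (row=4, col=5), (row=5, col=6), (row=6, col=5), (row=7, col=4), (row=8, col=3), (row=9, col=2), (row=10, col=1)
  Distance 7: (row=0, col=2), (row=1, col=3), (row=2, col=4), (row=3, col=5), (row=4, col=6), (row=5, col=7), (row=6, col=6), (row=7, col=5), (row=8, col=4), (row=9, col=3), (row=10, col=2)
  Distance 8: (row=0, col=3), (row=1, col=4), (row=2, col=5), (row=3, col=6), (row=4, col=7), (row=6, col=7), (row=7, col=6), (row=8, col=5), (row=9, col=4), (row=10, col=3)
  Distance 9: (row=0, col=4), (row=1, col=5), (row=2, col=6), (row=3, col=7), (row=7, col=7), (row=8, col=6), (row=9, col=5), (row=10, col=4)
  Distance 10: (row=0, col=5), (row=1, col=6), (row=2, col=7), (row=8, col=7), (row=9, col=6), (row=10, col=5)
  Distance 11: (row=0, col=6), (row=1, col=7), (row=9, col=7), (row=10, col=6)
  Distance 12: (row=0, col=7), (row=10, col=7)
Total reachable: 88 (grid has 88 open cells total)

Answer: Reachable cells: 88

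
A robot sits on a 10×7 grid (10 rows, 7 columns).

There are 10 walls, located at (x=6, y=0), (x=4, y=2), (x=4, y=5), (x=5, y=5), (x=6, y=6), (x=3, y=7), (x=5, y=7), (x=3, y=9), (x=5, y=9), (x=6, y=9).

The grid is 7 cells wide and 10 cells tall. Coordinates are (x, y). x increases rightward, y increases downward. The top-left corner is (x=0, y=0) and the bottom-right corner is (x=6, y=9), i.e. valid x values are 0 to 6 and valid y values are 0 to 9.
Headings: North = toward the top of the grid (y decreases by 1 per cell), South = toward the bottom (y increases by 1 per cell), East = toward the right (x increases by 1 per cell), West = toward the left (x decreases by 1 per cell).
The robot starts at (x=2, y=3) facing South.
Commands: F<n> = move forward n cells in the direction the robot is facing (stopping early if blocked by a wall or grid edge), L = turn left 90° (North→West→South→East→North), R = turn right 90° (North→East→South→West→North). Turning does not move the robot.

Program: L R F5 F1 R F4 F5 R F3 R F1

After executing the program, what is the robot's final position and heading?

Start: (x=2, y=3), facing South
  L: turn left, now facing East
  R: turn right, now facing South
  F5: move forward 5, now at (x=2, y=8)
  F1: move forward 1, now at (x=2, y=9)
  R: turn right, now facing West
  F4: move forward 2/4 (blocked), now at (x=0, y=9)
  F5: move forward 0/5 (blocked), now at (x=0, y=9)
  R: turn right, now facing North
  F3: move forward 3, now at (x=0, y=6)
  R: turn right, now facing East
  F1: move forward 1, now at (x=1, y=6)
Final: (x=1, y=6), facing East

Answer: Final position: (x=1, y=6), facing East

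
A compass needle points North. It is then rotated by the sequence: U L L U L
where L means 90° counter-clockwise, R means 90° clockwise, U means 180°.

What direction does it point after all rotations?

Answer: Final heading: East

Derivation:
Start: North
  U (U-turn (180°)) -> South
  L (left (90° counter-clockwise)) -> East
  L (left (90° counter-clockwise)) -> North
  U (U-turn (180°)) -> South
  L (left (90° counter-clockwise)) -> East
Final: East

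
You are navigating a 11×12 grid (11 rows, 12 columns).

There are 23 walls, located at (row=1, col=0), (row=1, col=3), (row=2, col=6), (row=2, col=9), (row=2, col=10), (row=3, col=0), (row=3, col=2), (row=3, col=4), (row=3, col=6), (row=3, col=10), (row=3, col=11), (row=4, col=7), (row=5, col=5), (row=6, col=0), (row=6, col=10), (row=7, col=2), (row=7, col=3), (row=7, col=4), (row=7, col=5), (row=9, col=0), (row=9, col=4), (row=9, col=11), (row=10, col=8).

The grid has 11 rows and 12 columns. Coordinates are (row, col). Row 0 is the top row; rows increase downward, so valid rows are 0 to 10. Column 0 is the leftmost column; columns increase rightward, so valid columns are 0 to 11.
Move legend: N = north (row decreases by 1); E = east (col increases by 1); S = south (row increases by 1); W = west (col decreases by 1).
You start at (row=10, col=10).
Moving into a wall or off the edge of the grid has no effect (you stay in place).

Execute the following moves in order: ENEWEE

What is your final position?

Answer: Final position: (row=10, col=11)

Derivation:
Start: (row=10, col=10)
  E (east): (row=10, col=10) -> (row=10, col=11)
  N (north): blocked, stay at (row=10, col=11)
  E (east): blocked, stay at (row=10, col=11)
  W (west): (row=10, col=11) -> (row=10, col=10)
  E (east): (row=10, col=10) -> (row=10, col=11)
  E (east): blocked, stay at (row=10, col=11)
Final: (row=10, col=11)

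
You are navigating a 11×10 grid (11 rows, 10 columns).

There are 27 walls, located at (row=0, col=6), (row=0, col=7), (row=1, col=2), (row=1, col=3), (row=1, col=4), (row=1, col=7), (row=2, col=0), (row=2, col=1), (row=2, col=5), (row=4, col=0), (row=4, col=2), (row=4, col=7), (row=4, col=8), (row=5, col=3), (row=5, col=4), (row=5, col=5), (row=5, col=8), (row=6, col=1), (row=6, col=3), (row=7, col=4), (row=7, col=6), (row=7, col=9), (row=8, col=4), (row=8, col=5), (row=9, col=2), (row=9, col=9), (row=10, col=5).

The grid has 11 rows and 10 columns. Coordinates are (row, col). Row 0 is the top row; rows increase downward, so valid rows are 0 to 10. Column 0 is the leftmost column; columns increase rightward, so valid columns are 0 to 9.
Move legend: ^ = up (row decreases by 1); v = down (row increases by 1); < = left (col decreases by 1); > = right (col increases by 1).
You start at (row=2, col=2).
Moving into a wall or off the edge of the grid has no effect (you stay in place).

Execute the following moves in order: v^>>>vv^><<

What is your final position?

Start: (row=2, col=2)
  v (down): (row=2, col=2) -> (row=3, col=2)
  ^ (up): (row=3, col=2) -> (row=2, col=2)
  > (right): (row=2, col=2) -> (row=2, col=3)
  > (right): (row=2, col=3) -> (row=2, col=4)
  > (right): blocked, stay at (row=2, col=4)
  v (down): (row=2, col=4) -> (row=3, col=4)
  v (down): (row=3, col=4) -> (row=4, col=4)
  ^ (up): (row=4, col=4) -> (row=3, col=4)
  > (right): (row=3, col=4) -> (row=3, col=5)
  < (left): (row=3, col=5) -> (row=3, col=4)
  < (left): (row=3, col=4) -> (row=3, col=3)
Final: (row=3, col=3)

Answer: Final position: (row=3, col=3)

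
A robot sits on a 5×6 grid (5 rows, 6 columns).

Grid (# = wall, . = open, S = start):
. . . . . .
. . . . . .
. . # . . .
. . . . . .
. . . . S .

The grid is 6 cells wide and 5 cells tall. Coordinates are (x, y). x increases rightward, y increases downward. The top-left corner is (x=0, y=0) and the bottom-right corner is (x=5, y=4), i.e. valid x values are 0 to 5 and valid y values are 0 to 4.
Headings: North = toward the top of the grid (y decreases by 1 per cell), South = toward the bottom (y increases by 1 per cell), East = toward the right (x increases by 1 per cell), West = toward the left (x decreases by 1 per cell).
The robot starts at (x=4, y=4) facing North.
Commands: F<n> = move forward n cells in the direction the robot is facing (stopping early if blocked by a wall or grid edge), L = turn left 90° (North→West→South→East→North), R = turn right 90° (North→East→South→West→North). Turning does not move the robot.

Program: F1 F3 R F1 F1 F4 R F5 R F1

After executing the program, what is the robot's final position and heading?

Answer: Final position: (x=4, y=4), facing West

Derivation:
Start: (x=4, y=4), facing North
  F1: move forward 1, now at (x=4, y=3)
  F3: move forward 3, now at (x=4, y=0)
  R: turn right, now facing East
  F1: move forward 1, now at (x=5, y=0)
  F1: move forward 0/1 (blocked), now at (x=5, y=0)
  F4: move forward 0/4 (blocked), now at (x=5, y=0)
  R: turn right, now facing South
  F5: move forward 4/5 (blocked), now at (x=5, y=4)
  R: turn right, now facing West
  F1: move forward 1, now at (x=4, y=4)
Final: (x=4, y=4), facing West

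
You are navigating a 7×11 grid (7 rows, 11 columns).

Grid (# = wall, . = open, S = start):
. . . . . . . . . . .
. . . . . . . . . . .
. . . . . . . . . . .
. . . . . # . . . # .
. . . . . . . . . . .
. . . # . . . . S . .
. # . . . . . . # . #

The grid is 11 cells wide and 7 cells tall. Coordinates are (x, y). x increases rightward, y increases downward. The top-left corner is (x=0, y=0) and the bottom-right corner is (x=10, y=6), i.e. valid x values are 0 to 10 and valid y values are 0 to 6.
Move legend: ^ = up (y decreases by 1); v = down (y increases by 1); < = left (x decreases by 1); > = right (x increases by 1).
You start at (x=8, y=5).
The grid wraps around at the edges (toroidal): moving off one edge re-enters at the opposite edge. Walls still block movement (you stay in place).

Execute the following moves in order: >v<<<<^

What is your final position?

Answer: Final position: (x=9, y=5)

Derivation:
Start: (x=8, y=5)
  > (right): (x=8, y=5) -> (x=9, y=5)
  v (down): (x=9, y=5) -> (x=9, y=6)
  [×4]< (left): blocked, stay at (x=9, y=6)
  ^ (up): (x=9, y=6) -> (x=9, y=5)
Final: (x=9, y=5)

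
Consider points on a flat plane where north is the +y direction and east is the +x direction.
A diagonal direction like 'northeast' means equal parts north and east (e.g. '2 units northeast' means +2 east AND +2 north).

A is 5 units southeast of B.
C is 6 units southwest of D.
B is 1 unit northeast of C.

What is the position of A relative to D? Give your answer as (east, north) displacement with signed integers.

Place D at the origin (east=0, north=0).
  C is 6 units southwest of D: delta (east=-6, north=-6); C at (east=-6, north=-6).
  B is 1 unit northeast of C: delta (east=+1, north=+1); B at (east=-5, north=-5).
  A is 5 units southeast of B: delta (east=+5, north=-5); A at (east=0, north=-10).
Therefore A relative to D: (east=0, north=-10).

Answer: A is at (east=0, north=-10) relative to D.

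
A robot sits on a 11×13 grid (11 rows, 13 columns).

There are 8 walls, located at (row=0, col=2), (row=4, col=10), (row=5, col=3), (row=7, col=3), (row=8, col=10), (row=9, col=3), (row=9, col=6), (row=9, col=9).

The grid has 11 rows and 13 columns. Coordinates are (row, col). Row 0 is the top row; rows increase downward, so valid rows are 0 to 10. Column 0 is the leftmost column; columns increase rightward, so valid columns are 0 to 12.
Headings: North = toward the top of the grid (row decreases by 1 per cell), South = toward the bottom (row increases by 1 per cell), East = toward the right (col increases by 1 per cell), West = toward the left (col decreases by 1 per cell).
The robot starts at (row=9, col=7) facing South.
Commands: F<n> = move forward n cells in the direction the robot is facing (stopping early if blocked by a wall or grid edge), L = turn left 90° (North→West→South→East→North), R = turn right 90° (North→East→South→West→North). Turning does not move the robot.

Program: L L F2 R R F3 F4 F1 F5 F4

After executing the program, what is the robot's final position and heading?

Start: (row=9, col=7), facing South
  L: turn left, now facing East
  L: turn left, now facing North
  F2: move forward 2, now at (row=7, col=7)
  R: turn right, now facing East
  R: turn right, now facing South
  F3: move forward 3, now at (row=10, col=7)
  F4: move forward 0/4 (blocked), now at (row=10, col=7)
  F1: move forward 0/1 (blocked), now at (row=10, col=7)
  F5: move forward 0/5 (blocked), now at (row=10, col=7)
  F4: move forward 0/4 (blocked), now at (row=10, col=7)
Final: (row=10, col=7), facing South

Answer: Final position: (row=10, col=7), facing South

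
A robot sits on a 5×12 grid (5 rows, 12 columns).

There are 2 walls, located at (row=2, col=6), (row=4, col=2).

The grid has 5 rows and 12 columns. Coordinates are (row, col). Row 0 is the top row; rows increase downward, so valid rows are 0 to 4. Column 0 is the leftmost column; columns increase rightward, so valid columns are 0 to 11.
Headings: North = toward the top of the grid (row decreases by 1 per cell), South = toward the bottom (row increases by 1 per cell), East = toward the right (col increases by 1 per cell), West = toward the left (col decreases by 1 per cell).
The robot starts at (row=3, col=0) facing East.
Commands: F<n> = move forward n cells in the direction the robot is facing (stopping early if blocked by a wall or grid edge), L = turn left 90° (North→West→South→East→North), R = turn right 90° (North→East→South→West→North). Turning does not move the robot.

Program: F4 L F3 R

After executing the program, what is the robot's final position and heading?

Answer: Final position: (row=0, col=4), facing East

Derivation:
Start: (row=3, col=0), facing East
  F4: move forward 4, now at (row=3, col=4)
  L: turn left, now facing North
  F3: move forward 3, now at (row=0, col=4)
  R: turn right, now facing East
Final: (row=0, col=4), facing East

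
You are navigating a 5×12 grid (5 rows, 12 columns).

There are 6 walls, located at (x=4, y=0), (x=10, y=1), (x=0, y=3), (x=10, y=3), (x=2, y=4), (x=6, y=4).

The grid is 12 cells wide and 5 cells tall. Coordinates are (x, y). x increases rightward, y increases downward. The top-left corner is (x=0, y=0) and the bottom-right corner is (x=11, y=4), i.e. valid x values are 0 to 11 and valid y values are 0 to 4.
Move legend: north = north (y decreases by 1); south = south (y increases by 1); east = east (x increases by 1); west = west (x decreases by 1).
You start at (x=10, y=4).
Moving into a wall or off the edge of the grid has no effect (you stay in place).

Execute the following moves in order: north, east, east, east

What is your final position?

Answer: Final position: (x=11, y=4)

Derivation:
Start: (x=10, y=4)
  north (north): blocked, stay at (x=10, y=4)
  east (east): (x=10, y=4) -> (x=11, y=4)
  east (east): blocked, stay at (x=11, y=4)
  east (east): blocked, stay at (x=11, y=4)
Final: (x=11, y=4)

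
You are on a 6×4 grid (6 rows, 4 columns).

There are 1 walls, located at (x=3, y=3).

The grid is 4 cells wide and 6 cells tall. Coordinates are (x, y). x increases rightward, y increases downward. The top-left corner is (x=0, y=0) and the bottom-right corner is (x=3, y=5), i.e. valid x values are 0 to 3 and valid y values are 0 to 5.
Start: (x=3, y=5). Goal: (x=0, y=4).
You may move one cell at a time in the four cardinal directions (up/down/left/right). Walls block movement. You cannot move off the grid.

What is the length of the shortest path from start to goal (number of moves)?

Answer: Shortest path length: 4

Derivation:
BFS from (x=3, y=5) until reaching (x=0, y=4):
  Distance 0: (x=3, y=5)
  Distance 1: (x=3, y=4), (x=2, y=5)
  Distance 2: (x=2, y=4), (x=1, y=5)
  Distance 3: (x=2, y=3), (x=1, y=4), (x=0, y=5)
  Distance 4: (x=2, y=2), (x=1, y=3), (x=0, y=4)  <- goal reached here
One shortest path (4 moves): (x=3, y=5) -> (x=2, y=5) -> (x=1, y=5) -> (x=0, y=5) -> (x=0, y=4)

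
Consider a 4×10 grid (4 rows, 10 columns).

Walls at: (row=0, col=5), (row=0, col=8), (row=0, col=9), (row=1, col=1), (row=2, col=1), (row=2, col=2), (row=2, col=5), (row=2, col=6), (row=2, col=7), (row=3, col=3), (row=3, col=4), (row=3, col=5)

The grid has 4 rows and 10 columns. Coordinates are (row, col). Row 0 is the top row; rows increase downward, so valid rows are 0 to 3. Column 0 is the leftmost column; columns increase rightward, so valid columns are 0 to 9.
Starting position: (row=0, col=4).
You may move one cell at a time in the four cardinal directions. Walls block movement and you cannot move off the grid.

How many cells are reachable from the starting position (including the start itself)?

BFS flood-fill from (row=0, col=4):
  Distance 0: (row=0, col=4)
  Distance 1: (row=0, col=3), (row=1, col=4)
  Distance 2: (row=0, col=2), (row=1, col=3), (row=1, col=5), (row=2, col=4)
  Distance 3: (row=0, col=1), (row=1, col=2), (row=1, col=6), (row=2, col=3)
  Distance 4: (row=0, col=0), (row=0, col=6), (row=1, col=7)
  Distance 5: (row=0, col=7), (row=1, col=0), (row=1, col=8)
  Distance 6: (row=1, col=9), (row=2, col=0), (row=2, col=8)
  Distance 7: (row=2, col=9), (row=3, col=0), (row=3, col=8)
  Distance 8: (row=3, col=1), (row=3, col=7), (row=3, col=9)
  Distance 9: (row=3, col=2), (row=3, col=6)
Total reachable: 28 (grid has 28 open cells total)

Answer: Reachable cells: 28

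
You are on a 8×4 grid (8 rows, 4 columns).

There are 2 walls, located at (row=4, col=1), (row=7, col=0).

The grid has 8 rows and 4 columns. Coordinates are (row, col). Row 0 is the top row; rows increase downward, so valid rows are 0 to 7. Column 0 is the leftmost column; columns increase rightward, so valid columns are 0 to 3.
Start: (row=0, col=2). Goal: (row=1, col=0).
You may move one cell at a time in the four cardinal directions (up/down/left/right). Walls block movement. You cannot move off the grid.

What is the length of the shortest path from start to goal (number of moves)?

BFS from (row=0, col=2) until reaching (row=1, col=0):
  Distance 0: (row=0, col=2)
  Distance 1: (row=0, col=1), (row=0, col=3), (row=1, col=2)
  Distance 2: (row=0, col=0), (row=1, col=1), (row=1, col=3), (row=2, col=2)
  Distance 3: (row=1, col=0), (row=2, col=1), (row=2, col=3), (row=3, col=2)  <- goal reached here
One shortest path (3 moves): (row=0, col=2) -> (row=0, col=1) -> (row=0, col=0) -> (row=1, col=0)

Answer: Shortest path length: 3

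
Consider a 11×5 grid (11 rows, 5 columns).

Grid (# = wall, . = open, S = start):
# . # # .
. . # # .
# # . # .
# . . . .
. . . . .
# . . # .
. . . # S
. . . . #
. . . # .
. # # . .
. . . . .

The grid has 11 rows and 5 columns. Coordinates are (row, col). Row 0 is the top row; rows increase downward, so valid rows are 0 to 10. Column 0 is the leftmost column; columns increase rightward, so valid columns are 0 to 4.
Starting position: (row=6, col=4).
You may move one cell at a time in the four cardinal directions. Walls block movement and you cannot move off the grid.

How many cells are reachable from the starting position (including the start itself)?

BFS flood-fill from (row=6, col=4):
  Distance 0: (row=6, col=4)
  Distance 1: (row=5, col=4)
  Distance 2: (row=4, col=4)
  Distance 3: (row=3, col=4), (row=4, col=3)
  Distance 4: (row=2, col=4), (row=3, col=3), (row=4, col=2)
  Distance 5: (row=1, col=4), (row=3, col=2), (row=4, col=1), (row=5, col=2)
  Distance 6: (row=0, col=4), (row=2, col=2), (row=3, col=1), (row=4, col=0), (row=5, col=1), (row=6, col=2)
  Distance 7: (row=6, col=1), (row=7, col=2)
  Distance 8: (row=6, col=0), (row=7, col=1), (row=7, col=3), (row=8, col=2)
  Distance 9: (row=7, col=0), (row=8, col=1)
  Distance 10: (row=8, col=0)
  Distance 11: (row=9, col=0)
  Distance 12: (row=10, col=0)
  Distance 13: (row=10, col=1)
  Distance 14: (row=10, col=2)
  Distance 15: (row=10, col=3)
  Distance 16: (row=9, col=3), (row=10, col=4)
  Distance 17: (row=9, col=4)
  Distance 18: (row=8, col=4)
Total reachable: 36 (grid has 39 open cells total)

Answer: Reachable cells: 36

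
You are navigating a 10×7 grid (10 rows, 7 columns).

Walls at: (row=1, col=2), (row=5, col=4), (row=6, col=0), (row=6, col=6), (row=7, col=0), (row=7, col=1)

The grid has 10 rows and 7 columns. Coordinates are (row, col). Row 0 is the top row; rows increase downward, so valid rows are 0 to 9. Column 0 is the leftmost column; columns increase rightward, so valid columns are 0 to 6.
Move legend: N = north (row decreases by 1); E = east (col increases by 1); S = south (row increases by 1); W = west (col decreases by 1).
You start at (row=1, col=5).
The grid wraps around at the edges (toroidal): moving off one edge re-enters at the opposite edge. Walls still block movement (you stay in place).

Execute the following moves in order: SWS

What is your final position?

Answer: Final position: (row=3, col=4)

Derivation:
Start: (row=1, col=5)
  S (south): (row=1, col=5) -> (row=2, col=5)
  W (west): (row=2, col=5) -> (row=2, col=4)
  S (south): (row=2, col=4) -> (row=3, col=4)
Final: (row=3, col=4)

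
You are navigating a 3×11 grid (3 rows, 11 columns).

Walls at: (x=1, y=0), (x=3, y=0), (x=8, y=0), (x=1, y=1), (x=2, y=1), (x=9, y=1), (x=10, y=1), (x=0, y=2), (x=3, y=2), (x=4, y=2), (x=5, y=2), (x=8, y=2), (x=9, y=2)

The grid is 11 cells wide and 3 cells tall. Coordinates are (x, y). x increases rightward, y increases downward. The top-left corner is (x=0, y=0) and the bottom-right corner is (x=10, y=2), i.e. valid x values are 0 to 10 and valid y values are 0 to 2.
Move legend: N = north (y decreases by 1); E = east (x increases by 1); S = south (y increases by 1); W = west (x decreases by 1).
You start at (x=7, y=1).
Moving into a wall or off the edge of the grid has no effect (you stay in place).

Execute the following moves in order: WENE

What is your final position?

Start: (x=7, y=1)
  W (west): (x=7, y=1) -> (x=6, y=1)
  E (east): (x=6, y=1) -> (x=7, y=1)
  N (north): (x=7, y=1) -> (x=7, y=0)
  E (east): blocked, stay at (x=7, y=0)
Final: (x=7, y=0)

Answer: Final position: (x=7, y=0)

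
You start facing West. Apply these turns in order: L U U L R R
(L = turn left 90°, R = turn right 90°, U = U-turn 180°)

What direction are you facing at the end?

Answer: Final heading: West

Derivation:
Start: West
  L (left (90° counter-clockwise)) -> South
  U (U-turn (180°)) -> North
  U (U-turn (180°)) -> South
  L (left (90° counter-clockwise)) -> East
  R (right (90° clockwise)) -> South
  R (right (90° clockwise)) -> West
Final: West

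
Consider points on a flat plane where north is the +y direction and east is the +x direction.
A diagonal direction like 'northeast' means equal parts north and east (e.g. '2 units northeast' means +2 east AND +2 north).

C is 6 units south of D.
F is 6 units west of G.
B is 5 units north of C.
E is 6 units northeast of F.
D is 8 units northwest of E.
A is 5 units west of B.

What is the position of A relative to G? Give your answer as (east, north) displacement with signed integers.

Answer: A is at (east=-13, north=13) relative to G.

Derivation:
Place G at the origin (east=0, north=0).
  F is 6 units west of G: delta (east=-6, north=+0); F at (east=-6, north=0).
  E is 6 units northeast of F: delta (east=+6, north=+6); E at (east=0, north=6).
  D is 8 units northwest of E: delta (east=-8, north=+8); D at (east=-8, north=14).
  C is 6 units south of D: delta (east=+0, north=-6); C at (east=-8, north=8).
  B is 5 units north of C: delta (east=+0, north=+5); B at (east=-8, north=13).
  A is 5 units west of B: delta (east=-5, north=+0); A at (east=-13, north=13).
Therefore A relative to G: (east=-13, north=13).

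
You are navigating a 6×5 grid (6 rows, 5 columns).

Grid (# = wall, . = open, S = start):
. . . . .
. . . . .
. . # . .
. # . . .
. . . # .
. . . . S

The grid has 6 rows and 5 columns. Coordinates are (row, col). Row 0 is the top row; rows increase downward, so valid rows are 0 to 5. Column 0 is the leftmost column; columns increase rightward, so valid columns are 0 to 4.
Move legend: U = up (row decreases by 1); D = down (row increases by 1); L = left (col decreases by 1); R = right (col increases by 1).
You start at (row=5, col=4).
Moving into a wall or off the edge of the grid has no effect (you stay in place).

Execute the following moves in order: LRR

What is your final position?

Start: (row=5, col=4)
  L (left): (row=5, col=4) -> (row=5, col=3)
  R (right): (row=5, col=3) -> (row=5, col=4)
  R (right): blocked, stay at (row=5, col=4)
Final: (row=5, col=4)

Answer: Final position: (row=5, col=4)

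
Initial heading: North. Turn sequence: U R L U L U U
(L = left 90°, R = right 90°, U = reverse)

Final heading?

Start: North
  U (U-turn (180°)) -> South
  R (right (90° clockwise)) -> West
  L (left (90° counter-clockwise)) -> South
  U (U-turn (180°)) -> North
  L (left (90° counter-clockwise)) -> West
  U (U-turn (180°)) -> East
  U (U-turn (180°)) -> West
Final: West

Answer: Final heading: West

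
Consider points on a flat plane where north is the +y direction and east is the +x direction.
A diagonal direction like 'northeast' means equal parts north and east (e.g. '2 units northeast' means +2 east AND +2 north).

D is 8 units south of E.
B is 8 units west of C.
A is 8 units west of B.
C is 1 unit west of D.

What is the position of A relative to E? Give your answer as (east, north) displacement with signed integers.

Answer: A is at (east=-17, north=-8) relative to E.

Derivation:
Place E at the origin (east=0, north=0).
  D is 8 units south of E: delta (east=+0, north=-8); D at (east=0, north=-8).
  C is 1 unit west of D: delta (east=-1, north=+0); C at (east=-1, north=-8).
  B is 8 units west of C: delta (east=-8, north=+0); B at (east=-9, north=-8).
  A is 8 units west of B: delta (east=-8, north=+0); A at (east=-17, north=-8).
Therefore A relative to E: (east=-17, north=-8).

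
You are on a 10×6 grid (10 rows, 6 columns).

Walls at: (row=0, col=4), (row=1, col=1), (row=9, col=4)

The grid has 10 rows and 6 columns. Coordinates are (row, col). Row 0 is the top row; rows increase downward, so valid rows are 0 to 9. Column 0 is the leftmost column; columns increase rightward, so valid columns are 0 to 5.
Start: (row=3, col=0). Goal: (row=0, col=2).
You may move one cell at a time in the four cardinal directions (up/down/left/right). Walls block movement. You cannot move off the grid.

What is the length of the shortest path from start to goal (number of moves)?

BFS from (row=3, col=0) until reaching (row=0, col=2):
  Distance 0: (row=3, col=0)
  Distance 1: (row=2, col=0), (row=3, col=1), (row=4, col=0)
  Distance 2: (row=1, col=0), (row=2, col=1), (row=3, col=2), (row=4, col=1), (row=5, col=0)
  Distance 3: (row=0, col=0), (row=2, col=2), (row=3, col=3), (row=4, col=2), (row=5, col=1), (row=6, col=0)
  Distance 4: (row=0, col=1), (row=1, col=2), (row=2, col=3), (row=3, col=4), (row=4, col=3), (row=5, col=2), (row=6, col=1), (row=7, col=0)
  Distance 5: (row=0, col=2), (row=1, col=3), (row=2, col=4), (row=3, col=5), (row=4, col=4), (row=5, col=3), (row=6, col=2), (row=7, col=1), (row=8, col=0)  <- goal reached here
One shortest path (5 moves): (row=3, col=0) -> (row=3, col=1) -> (row=3, col=2) -> (row=2, col=2) -> (row=1, col=2) -> (row=0, col=2)

Answer: Shortest path length: 5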